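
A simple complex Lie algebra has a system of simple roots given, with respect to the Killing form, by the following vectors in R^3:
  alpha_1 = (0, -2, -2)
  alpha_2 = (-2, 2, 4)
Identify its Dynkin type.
G_2

Compute the Cartan integers a_ij = 2(alpha_i, alpha_j)/(alpha_j, alpha_j); the resulting 2x2 Cartan matrix is
[[2, -1], [-3, 2]].
The roots have two lengths (squared-length ratio 3:1); the short ones are alpha_{1}. The associated Dynkin diagram is two nodes joined by a triple edge (G_2), so the type is G_2.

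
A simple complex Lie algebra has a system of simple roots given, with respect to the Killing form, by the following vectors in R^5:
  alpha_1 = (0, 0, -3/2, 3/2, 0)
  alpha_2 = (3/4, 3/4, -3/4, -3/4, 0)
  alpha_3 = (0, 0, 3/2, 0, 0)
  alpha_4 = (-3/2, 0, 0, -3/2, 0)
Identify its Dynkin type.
F_4

Compute the Cartan integers a_ij = 2(alpha_i, alpha_j)/(alpha_j, alpha_j); the resulting 4x4 Cartan matrix is
[[2, 0, -2, -1], [0, 2, -1, 0], [-1, -1, 2, 0], [-1, 0, 0, 2]].
The roots have two lengths (squared-length ratio 2:1); the short ones are alpha_{2,3}. The associated Dynkin diagram is a chain of 4 nodes with a double edge between the middle two (F_4), so the type is F_4.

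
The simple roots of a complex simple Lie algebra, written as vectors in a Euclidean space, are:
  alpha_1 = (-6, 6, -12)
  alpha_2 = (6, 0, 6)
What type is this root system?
Compute the Cartan integers a_ij = 2(alpha_i, alpha_j)/(alpha_j, alpha_j); the resulting 2x2 Cartan matrix is
[[2, -3], [-1, 2]].
The roots have two lengths (squared-length ratio 3:1); the short ones are alpha_{2}. The associated Dynkin diagram is two nodes joined by a triple edge (G_2), so the type is G_2.

G_2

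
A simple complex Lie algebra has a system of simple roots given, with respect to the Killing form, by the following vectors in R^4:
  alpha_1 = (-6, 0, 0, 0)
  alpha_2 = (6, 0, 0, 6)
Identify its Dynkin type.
Compute the Cartan integers a_ij = 2(alpha_i, alpha_j)/(alpha_j, alpha_j); the resulting 2x2 Cartan matrix is
[[2, -1], [-2, 2]].
The roots have two lengths (squared-length ratio 2:1); the short ones are alpha_{1}. The associated Dynkin diagram is a chain of 2 nodes with a double edge at one end; the terminal node there is the unique short simple root (B_2), so the type is B_2 (the algebra so(5)).

type B_2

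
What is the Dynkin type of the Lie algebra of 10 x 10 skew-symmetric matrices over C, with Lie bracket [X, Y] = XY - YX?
This is so(10) with 10 even, which has dimension 10(10-1)/2 = 45 and rank 10/2 = 5. In the classification of classical Lie algebras, the orthogonal algebra so(2n) in an even number of variables has type D_n; here n = 5, so the Dynkin diagram is a chain of 3 nodes with a fork of two nodes at one end (D_5). Hence the type is D_5.

D_5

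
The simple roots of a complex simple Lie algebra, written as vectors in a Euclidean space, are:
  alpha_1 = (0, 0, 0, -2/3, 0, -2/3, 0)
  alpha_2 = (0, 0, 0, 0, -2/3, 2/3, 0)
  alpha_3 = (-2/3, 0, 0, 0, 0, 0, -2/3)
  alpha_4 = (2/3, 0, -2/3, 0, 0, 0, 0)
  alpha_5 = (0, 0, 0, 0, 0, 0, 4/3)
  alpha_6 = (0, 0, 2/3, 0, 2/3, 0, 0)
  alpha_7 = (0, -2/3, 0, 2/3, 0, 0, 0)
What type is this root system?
Compute the Cartan integers a_ij = 2(alpha_i, alpha_j)/(alpha_j, alpha_j); the resulting 7x7 Cartan matrix is
[[2, -1, 0, 0, 0, 0, -1], [-1, 2, 0, 0, 0, -1, 0], [0, 0, 2, -1, -1, 0, 0], [0, 0, -1, 2, 0, -1, 0], [0, 0, -2, 0, 2, 0, 0], [0, -1, 0, -1, 0, 2, 0], [-1, 0, 0, 0, 0, 0, 2]].
The roots have two lengths (squared-length ratio 2:1); the short ones are alpha_{1,2,3,4,6,7}. The associated Dynkin diagram is a chain of 7 nodes with a double edge at one end; the terminal node there is the unique long simple root (C_7), so the type is C_7 (the algebra sp(14)).

C_7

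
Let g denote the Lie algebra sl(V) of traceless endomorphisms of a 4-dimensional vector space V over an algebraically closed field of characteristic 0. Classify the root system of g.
A_3 (sl(4))

This is sl(4), which has dimension 4^2 - 1 = 15 and rank 4 - 1 = 3 (a Cartan subalgebra is the diagonal traceless matrices). In the classification of classical Lie algebras, the special linear algebra sl(n+1) has type A_n; here n = 3, so the Dynkin diagram is a chain of 3 nodes with single edges (A_3). Hence the type is A_3.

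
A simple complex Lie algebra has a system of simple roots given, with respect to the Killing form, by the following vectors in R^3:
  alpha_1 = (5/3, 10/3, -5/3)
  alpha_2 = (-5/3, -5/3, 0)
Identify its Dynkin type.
type G_2

Compute the Cartan integers a_ij = 2(alpha_i, alpha_j)/(alpha_j, alpha_j); the resulting 2x2 Cartan matrix is
[[2, -3], [-1, 2]].
The roots have two lengths (squared-length ratio 3:1); the short ones are alpha_{2}. The associated Dynkin diagram is two nodes joined by a triple edge (G_2), so the type is G_2.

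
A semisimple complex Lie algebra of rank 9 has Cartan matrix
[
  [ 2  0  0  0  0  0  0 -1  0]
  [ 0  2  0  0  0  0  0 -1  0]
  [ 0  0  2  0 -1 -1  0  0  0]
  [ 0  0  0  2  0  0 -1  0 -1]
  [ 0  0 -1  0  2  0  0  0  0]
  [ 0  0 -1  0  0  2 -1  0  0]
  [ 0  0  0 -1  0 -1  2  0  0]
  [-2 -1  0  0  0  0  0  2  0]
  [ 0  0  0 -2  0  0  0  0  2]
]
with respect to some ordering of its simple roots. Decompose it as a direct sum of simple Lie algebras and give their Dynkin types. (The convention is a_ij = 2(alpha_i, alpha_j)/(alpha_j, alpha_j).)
The diagram associated to this matrix has two connected components: the simple roots {alpha_1, alpha_2, alpha_8} form a chain of 3 nodes with a double edge at one end; the terminal node there is the unique short simple root (B_3), and {alpha_3, alpha_4, alpha_5, alpha_6, alpha_7, alpha_9} form a chain of 6 nodes with a double edge at one end; the terminal node there is the unique long simple root (C_6). A semisimple Lie algebra decomposes uniquely as the direct sum of simple ideals, one per connected component of its Dynkin diagram, so g ≅ B_3 ⊕ C_6 (dimension 21 + 78 = 99).

type B_3 ⊕ type C_6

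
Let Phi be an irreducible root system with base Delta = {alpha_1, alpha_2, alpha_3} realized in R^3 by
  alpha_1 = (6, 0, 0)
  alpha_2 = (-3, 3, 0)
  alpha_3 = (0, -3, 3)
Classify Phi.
Compute the Cartan integers a_ij = 2(alpha_i, alpha_j)/(alpha_j, alpha_j); the resulting 3x3 Cartan matrix is
[[2, -2, 0], [-1, 2, -1], [0, -1, 2]].
The roots have two lengths (squared-length ratio 2:1); the short ones are alpha_{2,3}. The associated Dynkin diagram is a chain of 3 nodes with a double edge at one end; the terminal node there is the unique long simple root (C_3), so the type is C_3 (the algebra sp(6)).

C_3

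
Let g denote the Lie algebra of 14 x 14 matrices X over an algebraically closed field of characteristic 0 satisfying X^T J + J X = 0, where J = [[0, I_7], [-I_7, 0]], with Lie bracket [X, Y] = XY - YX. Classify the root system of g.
This is sp(14), which has dimension 14(14+1)/2 = 105 and rank 14/2 = 7. In the classification of classical Lie algebras, the symplectic algebra sp(2n) has type C_n; here n = 7, so the Dynkin diagram is a chain of 7 nodes with a double edge at one end; the terminal node there is the unique long simple root (C_7). Hence the type is C_7.

C_7 (sp(14))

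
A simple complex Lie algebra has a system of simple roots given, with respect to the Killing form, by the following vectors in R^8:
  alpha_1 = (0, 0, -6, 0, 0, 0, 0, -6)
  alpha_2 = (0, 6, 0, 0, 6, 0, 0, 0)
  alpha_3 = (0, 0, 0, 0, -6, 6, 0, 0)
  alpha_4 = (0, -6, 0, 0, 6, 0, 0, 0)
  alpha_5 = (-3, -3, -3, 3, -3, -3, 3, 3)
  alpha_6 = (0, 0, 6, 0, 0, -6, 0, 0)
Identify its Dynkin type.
type E_6

Compute the Cartan integers a_ij = 2(alpha_i, alpha_j)/(alpha_j, alpha_j); the resulting 6x6 Cartan matrix is
[[2, 0, 0, 0, 0, -1], [0, 2, -1, 0, -1, 0], [0, -1, 2, -1, 0, -1], [0, 0, -1, 2, 0, 0], [0, -1, 0, 0, 2, 0], [-1, 0, -1, 0, 0, 2]].
All simple roots have the same length, so the diagram is simply laced. The associated Dynkin diagram is a chain of 5 nodes with one extra node attached to the third node from one end (E_6), so the type is E_6.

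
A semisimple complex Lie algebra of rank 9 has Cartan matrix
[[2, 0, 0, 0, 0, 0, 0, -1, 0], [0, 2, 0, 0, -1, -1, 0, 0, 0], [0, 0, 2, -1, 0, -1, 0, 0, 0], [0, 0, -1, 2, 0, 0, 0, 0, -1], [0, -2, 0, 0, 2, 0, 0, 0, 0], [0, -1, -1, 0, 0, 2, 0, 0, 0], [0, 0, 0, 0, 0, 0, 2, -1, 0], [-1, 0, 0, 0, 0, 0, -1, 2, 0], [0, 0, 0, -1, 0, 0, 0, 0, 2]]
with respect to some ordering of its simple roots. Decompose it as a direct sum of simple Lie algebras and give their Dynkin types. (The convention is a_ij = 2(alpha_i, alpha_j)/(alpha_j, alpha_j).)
A_3 (sl(4)) ⊕ C_6 (sp(12))

The diagram associated to this matrix has two connected components: the simple roots {alpha_1, alpha_7, alpha_8} form a chain of 3 nodes with single edges (A_3), and {alpha_2, alpha_3, alpha_4, alpha_5, alpha_6, alpha_9} form a chain of 6 nodes with a double edge at one end; the terminal node there is the unique long simple root (C_6). A semisimple Lie algebra decomposes uniquely as the direct sum of simple ideals, one per connected component of its Dynkin diagram, so g ≅ A_3 ⊕ C_6 (dimension 15 + 78 = 93).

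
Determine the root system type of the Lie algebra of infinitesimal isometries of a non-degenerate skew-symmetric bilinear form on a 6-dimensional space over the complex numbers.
C3

This is sp(6), which has dimension 6(6+1)/2 = 21 and rank 6/2 = 3. In the classification of classical Lie algebras, the symplectic algebra sp(2n) has type C_n; here n = 3, so the Dynkin diagram is a chain of 3 nodes with a double edge at one end; the terminal node there is the unique long simple root (C_3). Hence the type is C_3.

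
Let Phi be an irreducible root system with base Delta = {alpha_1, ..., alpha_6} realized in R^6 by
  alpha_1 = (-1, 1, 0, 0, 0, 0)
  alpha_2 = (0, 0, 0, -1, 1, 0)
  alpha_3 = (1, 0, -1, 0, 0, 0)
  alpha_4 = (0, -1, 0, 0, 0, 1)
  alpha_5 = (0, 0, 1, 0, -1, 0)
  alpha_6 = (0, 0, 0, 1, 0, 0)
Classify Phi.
Compute the Cartan integers a_ij = 2(alpha_i, alpha_j)/(alpha_j, alpha_j); the resulting 6x6 Cartan matrix is
[[2, 0, -1, -1, 0, 0], [0, 2, 0, 0, -1, -2], [-1, 0, 2, 0, -1, 0], [-1, 0, 0, 2, 0, 0], [0, -1, -1, 0, 2, 0], [0, -1, 0, 0, 0, 2]].
The roots have two lengths (squared-length ratio 2:1); the short ones are alpha_{6}. The associated Dynkin diagram is a chain of 6 nodes with a double edge at one end; the terminal node there is the unique short simple root (B_6), so the type is B_6 (the algebra so(13)).

B6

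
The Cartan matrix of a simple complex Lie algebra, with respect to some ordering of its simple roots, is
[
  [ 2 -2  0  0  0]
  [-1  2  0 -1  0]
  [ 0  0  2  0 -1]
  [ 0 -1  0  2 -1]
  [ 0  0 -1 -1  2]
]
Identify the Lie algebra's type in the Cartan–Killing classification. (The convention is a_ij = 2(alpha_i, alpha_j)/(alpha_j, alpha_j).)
The matrix has rank 5 with 2's on the diagonal. Reading the off-diagonal entries as Dynkin edges (a single edge where a_ij = a_ji = -1; a double or triple edge where a_ij * a_ji = 2 or 3), the diagram is a chain of 5 nodes with a double edge at one end; the terminal node there is the unique long simple root (C_5). One simple-root ordering that puts it in standard form is (alpha_3, alpha_5, alpha_4, alpha_2, alpha_1). So the algebra is type C_5, i.e. sp(10).

C5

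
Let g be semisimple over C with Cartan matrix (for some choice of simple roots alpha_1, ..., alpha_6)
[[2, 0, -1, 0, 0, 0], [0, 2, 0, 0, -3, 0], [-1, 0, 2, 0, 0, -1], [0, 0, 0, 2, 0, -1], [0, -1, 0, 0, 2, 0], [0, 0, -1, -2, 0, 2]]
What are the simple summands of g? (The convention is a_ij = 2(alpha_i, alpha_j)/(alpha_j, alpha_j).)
B_4 (so(9)) + G_2

The diagram associated to this matrix has two connected components: the simple roots {alpha_1, alpha_3, alpha_4, alpha_6} form a chain of 4 nodes with a double edge at one end; the terminal node there is the unique short simple root (B_4), and {alpha_2, alpha_5} form two nodes joined by a triple edge (G_2). A semisimple Lie algebra decomposes uniquely as the direct sum of simple ideals, one per connected component of its Dynkin diagram, so g ≅ B_4 ⊕ G_2 (dimension 36 + 14 = 50).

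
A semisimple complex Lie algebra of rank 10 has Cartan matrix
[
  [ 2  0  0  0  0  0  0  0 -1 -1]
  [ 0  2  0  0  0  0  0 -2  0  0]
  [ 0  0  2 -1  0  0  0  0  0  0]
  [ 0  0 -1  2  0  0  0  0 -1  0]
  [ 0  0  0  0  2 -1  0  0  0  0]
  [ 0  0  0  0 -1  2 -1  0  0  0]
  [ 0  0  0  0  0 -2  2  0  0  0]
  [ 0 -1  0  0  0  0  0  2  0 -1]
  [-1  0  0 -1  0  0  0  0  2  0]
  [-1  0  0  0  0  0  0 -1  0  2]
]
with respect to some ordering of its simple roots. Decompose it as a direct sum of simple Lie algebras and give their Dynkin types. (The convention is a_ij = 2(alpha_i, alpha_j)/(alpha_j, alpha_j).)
The diagram associated to this matrix has two connected components: the simple roots {alpha_5, alpha_6, alpha_7} form a chain of 3 nodes with a double edge at one end; the terminal node there is the unique long simple root (C_3), and {alpha_1, alpha_2, alpha_3, alpha_4, alpha_8, alpha_9, alpha_10} form a chain of 7 nodes with a double edge at one end; the terminal node there is the unique long simple root (C_7). A semisimple Lie algebra decomposes uniquely as the direct sum of simple ideals, one per connected component of its Dynkin diagram, so g ≅ C_3 ⊕ C_7 (dimension 21 + 105 = 126).

type C_3 ⊕ type C_7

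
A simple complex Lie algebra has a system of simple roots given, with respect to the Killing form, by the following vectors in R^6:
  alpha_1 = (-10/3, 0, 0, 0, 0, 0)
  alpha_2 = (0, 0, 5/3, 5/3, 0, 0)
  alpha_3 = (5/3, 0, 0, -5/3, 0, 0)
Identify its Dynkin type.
Compute the Cartan integers a_ij = 2(alpha_i, alpha_j)/(alpha_j, alpha_j); the resulting 3x3 Cartan matrix is
[[2, 0, -2], [0, 2, -1], [-1, -1, 2]].
The roots have two lengths (squared-length ratio 2:1); the short ones are alpha_{2,3}. The associated Dynkin diagram is a chain of 3 nodes with a double edge at one end; the terminal node there is the unique long simple root (C_3), so the type is C_3 (the algebra sp(6)).

C_3 (sp(6))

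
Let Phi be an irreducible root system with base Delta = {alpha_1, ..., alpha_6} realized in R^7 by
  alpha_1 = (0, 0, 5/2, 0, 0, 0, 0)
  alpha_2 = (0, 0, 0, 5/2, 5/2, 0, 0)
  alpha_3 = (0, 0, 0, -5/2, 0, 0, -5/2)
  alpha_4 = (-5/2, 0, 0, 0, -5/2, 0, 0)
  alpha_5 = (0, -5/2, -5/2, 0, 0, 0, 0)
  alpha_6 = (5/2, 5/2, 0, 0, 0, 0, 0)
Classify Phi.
B_6

Compute the Cartan integers a_ij = 2(alpha_i, alpha_j)/(alpha_j, alpha_j); the resulting 6x6 Cartan matrix is
[[2, 0, 0, 0, -1, 0], [0, 2, -1, -1, 0, 0], [0, -1, 2, 0, 0, 0], [0, -1, 0, 2, 0, -1], [-2, 0, 0, 0, 2, -1], [0, 0, 0, -1, -1, 2]].
The roots have two lengths (squared-length ratio 2:1); the short ones are alpha_{1}. The associated Dynkin diagram is a chain of 6 nodes with a double edge at one end; the terminal node there is the unique short simple root (B_6), so the type is B_6 (the algebra so(13)).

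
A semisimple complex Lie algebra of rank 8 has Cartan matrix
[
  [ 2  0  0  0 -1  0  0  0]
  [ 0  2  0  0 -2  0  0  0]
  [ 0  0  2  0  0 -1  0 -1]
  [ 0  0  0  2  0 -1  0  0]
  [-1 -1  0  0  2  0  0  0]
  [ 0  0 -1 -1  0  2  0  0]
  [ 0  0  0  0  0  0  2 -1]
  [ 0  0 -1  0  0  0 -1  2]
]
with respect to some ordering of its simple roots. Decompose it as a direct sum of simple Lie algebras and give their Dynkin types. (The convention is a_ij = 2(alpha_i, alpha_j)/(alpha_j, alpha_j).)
The diagram associated to this matrix has two connected components: the simple roots {alpha_3, alpha_4, alpha_6, alpha_7, alpha_8} form a chain of 5 nodes with single edges (A_5), and {alpha_1, alpha_2, alpha_5} form a chain of 3 nodes with a double edge at one end; the terminal node there is the unique long simple root (C_3). A semisimple Lie algebra decomposes uniquely as the direct sum of simple ideals, one per connected component of its Dynkin diagram, so g ≅ A_5 ⊕ C_3 (dimension 35 + 21 = 56).

A5 ⊕ C3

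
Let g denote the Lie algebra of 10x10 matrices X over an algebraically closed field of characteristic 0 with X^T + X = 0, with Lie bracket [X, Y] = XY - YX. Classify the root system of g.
This is so(10) with 10 even, which has dimension 10(10-1)/2 = 45 and rank 10/2 = 5. In the classification of classical Lie algebras, the orthogonal algebra so(2n) in an even number of variables has type D_n; here n = 5, so the Dynkin diagram is a chain of 3 nodes with a fork of two nodes at one end (D_5). Hence the type is D_5.

D5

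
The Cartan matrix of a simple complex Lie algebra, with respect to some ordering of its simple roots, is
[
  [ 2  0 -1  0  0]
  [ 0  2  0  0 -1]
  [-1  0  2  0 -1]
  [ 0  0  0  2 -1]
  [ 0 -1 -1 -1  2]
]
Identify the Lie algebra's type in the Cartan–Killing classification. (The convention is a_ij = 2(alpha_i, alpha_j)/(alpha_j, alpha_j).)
The matrix has rank 5 with 2's on the diagonal. Reading the off-diagonal entries as Dynkin edges (a single edge where a_ij = a_ji = -1; a double or triple edge where a_ij * a_ji = 2 or 3), the diagram is a chain of 3 nodes with a fork of two nodes at one end (D_5). One simple-root ordering that puts it in standard form is (alpha_1, alpha_3, alpha_5, alpha_4, alpha_2). So the algebra is type D_5, i.e. so(10).

D_5 (so(10))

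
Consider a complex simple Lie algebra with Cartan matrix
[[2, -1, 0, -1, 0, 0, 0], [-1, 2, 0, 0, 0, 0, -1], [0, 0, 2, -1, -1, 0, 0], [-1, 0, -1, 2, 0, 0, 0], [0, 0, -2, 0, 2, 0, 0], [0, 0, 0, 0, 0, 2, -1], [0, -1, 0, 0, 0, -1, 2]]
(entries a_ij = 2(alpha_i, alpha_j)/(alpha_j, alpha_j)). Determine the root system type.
C7

The matrix has rank 7 with 2's on the diagonal. Reading the off-diagonal entries as Dynkin edges (a single edge where a_ij = a_ji = -1; a double or triple edge where a_ij * a_ji = 2 or 3), the diagram is a chain of 7 nodes with a double edge at one end; the terminal node there is the unique long simple root (C_7). One simple-root ordering that puts it in standard form is (alpha_6, alpha_7, alpha_2, alpha_1, alpha_4, alpha_3, alpha_5). So the algebra is type C_7, i.e. sp(14).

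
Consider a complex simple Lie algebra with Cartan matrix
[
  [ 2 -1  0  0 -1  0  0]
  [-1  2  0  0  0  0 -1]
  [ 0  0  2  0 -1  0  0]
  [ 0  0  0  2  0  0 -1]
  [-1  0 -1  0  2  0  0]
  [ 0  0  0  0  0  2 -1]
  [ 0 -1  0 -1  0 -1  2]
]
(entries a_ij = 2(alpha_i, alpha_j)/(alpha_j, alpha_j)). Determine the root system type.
D_7 (so(14))

The matrix has rank 7 with 2's on the diagonal. Reading the off-diagonal entries as Dynkin edges (a single edge where a_ij = a_ji = -1; a double or triple edge where a_ij * a_ji = 2 or 3), the diagram is a chain of 5 nodes with a fork of two nodes at one end (D_7). One simple-root ordering that puts it in standard form is (alpha_3, alpha_5, alpha_1, alpha_2, alpha_7, alpha_6, alpha_4). So the algebra is type D_7, i.e. so(14).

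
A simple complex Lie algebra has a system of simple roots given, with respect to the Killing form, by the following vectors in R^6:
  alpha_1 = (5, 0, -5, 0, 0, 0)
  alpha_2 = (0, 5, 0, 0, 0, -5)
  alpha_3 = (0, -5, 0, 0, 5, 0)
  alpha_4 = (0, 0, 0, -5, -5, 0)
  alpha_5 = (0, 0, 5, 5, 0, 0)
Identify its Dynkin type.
A5

Compute the Cartan integers a_ij = 2(alpha_i, alpha_j)/(alpha_j, alpha_j); the resulting 5x5 Cartan matrix is
[[2, 0, 0, 0, -1], [0, 2, -1, 0, 0], [0, -1, 2, -1, 0], [0, 0, -1, 2, -1], [-1, 0, 0, -1, 2]].
All simple roots have the same length, so the diagram is simply laced. The associated Dynkin diagram is a chain of 5 nodes with single edges (A_5), so the type is A_5 (the algebra sl(6)).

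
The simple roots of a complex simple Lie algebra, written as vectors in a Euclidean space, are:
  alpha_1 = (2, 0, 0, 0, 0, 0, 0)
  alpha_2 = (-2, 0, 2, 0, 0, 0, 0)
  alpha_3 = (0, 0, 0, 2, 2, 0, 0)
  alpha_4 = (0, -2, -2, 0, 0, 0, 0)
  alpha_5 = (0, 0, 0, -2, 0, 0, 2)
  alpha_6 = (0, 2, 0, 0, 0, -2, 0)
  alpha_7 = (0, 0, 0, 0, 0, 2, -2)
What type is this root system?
type B_7

Compute the Cartan integers a_ij = 2(alpha_i, alpha_j)/(alpha_j, alpha_j); the resulting 7x7 Cartan matrix is
[[2, -1, 0, 0, 0, 0, 0], [-2, 2, 0, -1, 0, 0, 0], [0, 0, 2, 0, -1, 0, 0], [0, -1, 0, 2, 0, -1, 0], [0, 0, -1, 0, 2, 0, -1], [0, 0, 0, -1, 0, 2, -1], [0, 0, 0, 0, -1, -1, 2]].
The roots have two lengths (squared-length ratio 2:1); the short ones are alpha_{1}. The associated Dynkin diagram is a chain of 7 nodes with a double edge at one end; the terminal node there is the unique short simple root (B_7), so the type is B_7 (the algebra so(15)).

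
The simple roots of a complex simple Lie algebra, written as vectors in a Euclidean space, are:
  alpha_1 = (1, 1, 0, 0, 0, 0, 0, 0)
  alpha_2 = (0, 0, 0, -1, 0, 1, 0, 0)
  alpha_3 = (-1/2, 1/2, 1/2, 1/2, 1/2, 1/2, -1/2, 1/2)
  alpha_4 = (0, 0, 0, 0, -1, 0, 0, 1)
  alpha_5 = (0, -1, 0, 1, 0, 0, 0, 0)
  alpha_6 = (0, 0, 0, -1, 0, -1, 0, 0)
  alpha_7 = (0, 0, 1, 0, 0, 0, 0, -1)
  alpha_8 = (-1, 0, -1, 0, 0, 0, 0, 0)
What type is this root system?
Compute the Cartan integers a_ij = 2(alpha_i, alpha_j)/(alpha_j, alpha_j); the resulting 8x8 Cartan matrix is
[[2, 0, 0, 0, -1, 0, 0, -1], [0, 2, 0, 0, -1, 0, 0, 0], [0, 0, 2, 0, 0, -1, 0, 0], [0, 0, 0, 2, 0, 0, -1, 0], [-1, -1, 0, 0, 2, -1, 0, 0], [0, 0, -1, 0, -1, 2, 0, 0], [0, 0, 0, -1, 0, 0, 2, -1], [-1, 0, 0, 0, 0, 0, -1, 2]].
All simple roots have the same length, so the diagram is simply laced. The associated Dynkin diagram is a chain of 7 nodes with one extra node attached to the third node from one end (E_8), so the type is E_8.

E_8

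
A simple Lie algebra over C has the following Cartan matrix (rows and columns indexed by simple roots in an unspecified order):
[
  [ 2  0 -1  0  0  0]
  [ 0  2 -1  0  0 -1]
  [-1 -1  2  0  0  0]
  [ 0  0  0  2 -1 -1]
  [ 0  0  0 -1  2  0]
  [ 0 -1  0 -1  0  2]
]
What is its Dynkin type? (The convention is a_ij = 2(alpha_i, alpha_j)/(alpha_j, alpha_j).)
A_6 (sl(7))

The matrix has rank 6 with 2's on the diagonal. Reading the off-diagonal entries as Dynkin edges (a single edge where a_ij = a_ji = -1; a double or triple edge where a_ij * a_ji = 2 or 3), the diagram is a chain of 6 nodes with single edges (A_6). One simple-root ordering that puts it in standard form is (alpha_5, alpha_4, alpha_6, alpha_2, alpha_3, alpha_1). So the algebra is type A_6, i.e. sl(7).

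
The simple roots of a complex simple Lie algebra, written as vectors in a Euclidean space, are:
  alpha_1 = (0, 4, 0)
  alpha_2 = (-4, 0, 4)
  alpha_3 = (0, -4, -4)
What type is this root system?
Compute the Cartan integers a_ij = 2(alpha_i, alpha_j)/(alpha_j, alpha_j); the resulting 3x3 Cartan matrix is
[[2, 0, -1], [0, 2, -1], [-2, -1, 2]].
The roots have two lengths (squared-length ratio 2:1); the short ones are alpha_{1}. The associated Dynkin diagram is a chain of 3 nodes with a double edge at one end; the terminal node there is the unique short simple root (B_3), so the type is B_3 (the algebra so(7)).

B3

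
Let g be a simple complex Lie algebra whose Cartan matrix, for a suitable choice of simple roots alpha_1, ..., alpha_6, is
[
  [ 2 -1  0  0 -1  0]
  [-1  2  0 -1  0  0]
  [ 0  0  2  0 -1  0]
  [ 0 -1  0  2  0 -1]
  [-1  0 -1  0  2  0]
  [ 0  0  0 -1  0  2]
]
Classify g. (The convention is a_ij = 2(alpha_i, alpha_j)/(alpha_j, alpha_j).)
A_6 (sl(7))

The matrix has rank 6 with 2's on the diagonal. Reading the off-diagonal entries as Dynkin edges (a single edge where a_ij = a_ji = -1; a double or triple edge where a_ij * a_ji = 2 or 3), the diagram is a chain of 6 nodes with single edges (A_6). One simple-root ordering that puts it in standard form is (alpha_3, alpha_5, alpha_1, alpha_2, alpha_4, alpha_6). So the algebra is type A_6, i.e. sl(7).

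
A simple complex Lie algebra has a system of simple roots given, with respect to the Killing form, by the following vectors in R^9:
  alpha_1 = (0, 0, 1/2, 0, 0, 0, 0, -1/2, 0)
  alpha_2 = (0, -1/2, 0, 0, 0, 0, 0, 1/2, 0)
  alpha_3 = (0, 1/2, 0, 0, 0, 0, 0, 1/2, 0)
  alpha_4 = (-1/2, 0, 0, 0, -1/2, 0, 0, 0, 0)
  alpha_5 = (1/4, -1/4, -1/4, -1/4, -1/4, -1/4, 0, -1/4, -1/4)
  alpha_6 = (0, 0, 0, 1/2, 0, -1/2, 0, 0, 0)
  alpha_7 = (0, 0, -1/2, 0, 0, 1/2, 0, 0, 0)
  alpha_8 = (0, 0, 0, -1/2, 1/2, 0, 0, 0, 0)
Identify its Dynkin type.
E8

Compute the Cartan integers a_ij = 2(alpha_i, alpha_j)/(alpha_j, alpha_j); the resulting 8x8 Cartan matrix is
[[2, -1, -1, 0, 0, 0, -1, 0], [-1, 2, 0, 0, 0, 0, 0, 0], [-1, 0, 2, 0, -1, 0, 0, 0], [0, 0, 0, 2, 0, 0, 0, -1], [0, 0, -1, 0, 2, 0, 0, 0], [0, 0, 0, 0, 0, 2, -1, -1], [-1, 0, 0, 0, 0, -1, 2, 0], [0, 0, 0, -1, 0, -1, 0, 2]].
All simple roots have the same length, so the diagram is simply laced. The associated Dynkin diagram is a chain of 7 nodes with one extra node attached to the third node from one end (E_8), so the type is E_8.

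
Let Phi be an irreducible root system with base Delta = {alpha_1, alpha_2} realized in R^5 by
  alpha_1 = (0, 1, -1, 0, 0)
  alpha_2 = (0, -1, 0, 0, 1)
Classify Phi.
Compute the Cartan integers a_ij = 2(alpha_i, alpha_j)/(alpha_j, alpha_j); the resulting 2x2 Cartan matrix is
[[2, -1], [-1, 2]].
All simple roots have the same length, so the diagram is simply laced. The associated Dynkin diagram is a chain of 2 nodes with single edges (A_2), so the type is A_2 (the algebra sl(3)).

type A_2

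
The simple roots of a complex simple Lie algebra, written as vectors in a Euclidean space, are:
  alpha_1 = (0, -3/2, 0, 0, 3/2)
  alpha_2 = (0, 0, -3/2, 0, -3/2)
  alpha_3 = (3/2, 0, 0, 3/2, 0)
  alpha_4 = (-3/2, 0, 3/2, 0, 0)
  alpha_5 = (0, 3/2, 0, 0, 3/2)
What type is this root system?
D_5

Compute the Cartan integers a_ij = 2(alpha_i, alpha_j)/(alpha_j, alpha_j); the resulting 5x5 Cartan matrix is
[[2, -1, 0, 0, 0], [-1, 2, 0, -1, -1], [0, 0, 2, -1, 0], [0, -1, -1, 2, 0], [0, -1, 0, 0, 2]].
All simple roots have the same length, so the diagram is simply laced. The associated Dynkin diagram is a chain of 3 nodes with a fork of two nodes at one end (D_5), so the type is D_5 (the algebra so(10)).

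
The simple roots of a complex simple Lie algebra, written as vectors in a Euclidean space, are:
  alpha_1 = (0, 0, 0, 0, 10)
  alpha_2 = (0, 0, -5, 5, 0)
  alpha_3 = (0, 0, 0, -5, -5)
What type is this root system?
type C_3

Compute the Cartan integers a_ij = 2(alpha_i, alpha_j)/(alpha_j, alpha_j); the resulting 3x3 Cartan matrix is
[[2, 0, -2], [0, 2, -1], [-1, -1, 2]].
The roots have two lengths (squared-length ratio 2:1); the short ones are alpha_{2,3}. The associated Dynkin diagram is a chain of 3 nodes with a double edge at one end; the terminal node there is the unique long simple root (C_3), so the type is C_3 (the algebra sp(6)).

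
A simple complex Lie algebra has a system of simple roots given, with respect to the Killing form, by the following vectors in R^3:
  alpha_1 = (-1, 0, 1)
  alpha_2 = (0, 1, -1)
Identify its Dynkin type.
A_2

Compute the Cartan integers a_ij = 2(alpha_i, alpha_j)/(alpha_j, alpha_j); the resulting 2x2 Cartan matrix is
[[2, -1], [-1, 2]].
All simple roots have the same length, so the diagram is simply laced. The associated Dynkin diagram is a chain of 2 nodes with single edges (A_2), so the type is A_2 (the algebra sl(3)).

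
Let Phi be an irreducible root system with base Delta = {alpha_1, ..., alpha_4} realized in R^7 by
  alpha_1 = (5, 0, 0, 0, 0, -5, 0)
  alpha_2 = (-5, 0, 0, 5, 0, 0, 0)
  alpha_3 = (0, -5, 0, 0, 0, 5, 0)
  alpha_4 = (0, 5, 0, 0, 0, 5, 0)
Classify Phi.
D_4

Compute the Cartan integers a_ij = 2(alpha_i, alpha_j)/(alpha_j, alpha_j); the resulting 4x4 Cartan matrix is
[[2, -1, -1, -1], [-1, 2, 0, 0], [-1, 0, 2, 0], [-1, 0, 0, 2]].
All simple roots have the same length, so the diagram is simply laced. The associated Dynkin diagram is a chain of 2 nodes with a fork of two nodes at one end (D_4), so the type is D_4 (the algebra so(8)).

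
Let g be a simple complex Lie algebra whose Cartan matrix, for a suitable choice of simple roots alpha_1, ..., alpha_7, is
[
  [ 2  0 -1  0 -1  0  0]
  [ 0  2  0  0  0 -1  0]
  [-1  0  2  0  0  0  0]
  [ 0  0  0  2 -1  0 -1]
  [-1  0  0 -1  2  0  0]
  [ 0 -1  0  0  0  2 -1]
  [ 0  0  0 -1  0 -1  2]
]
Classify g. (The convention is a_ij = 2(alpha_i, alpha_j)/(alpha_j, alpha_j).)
type A_7

The matrix has rank 7 with 2's on the diagonal. Reading the off-diagonal entries as Dynkin edges (a single edge where a_ij = a_ji = -1; a double or triple edge where a_ij * a_ji = 2 or 3), the diagram is a chain of 7 nodes with single edges (A_7). One simple-root ordering that puts it in standard form is (alpha_3, alpha_1, alpha_5, alpha_4, alpha_7, alpha_6, alpha_2). So the algebra is type A_7, i.e. sl(8).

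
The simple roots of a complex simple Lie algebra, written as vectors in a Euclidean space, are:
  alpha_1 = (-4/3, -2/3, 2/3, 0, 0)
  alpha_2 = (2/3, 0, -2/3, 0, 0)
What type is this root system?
G_2

Compute the Cartan integers a_ij = 2(alpha_i, alpha_j)/(alpha_j, alpha_j); the resulting 2x2 Cartan matrix is
[[2, -3], [-1, 2]].
The roots have two lengths (squared-length ratio 3:1); the short ones are alpha_{2}. The associated Dynkin diagram is two nodes joined by a triple edge (G_2), so the type is G_2.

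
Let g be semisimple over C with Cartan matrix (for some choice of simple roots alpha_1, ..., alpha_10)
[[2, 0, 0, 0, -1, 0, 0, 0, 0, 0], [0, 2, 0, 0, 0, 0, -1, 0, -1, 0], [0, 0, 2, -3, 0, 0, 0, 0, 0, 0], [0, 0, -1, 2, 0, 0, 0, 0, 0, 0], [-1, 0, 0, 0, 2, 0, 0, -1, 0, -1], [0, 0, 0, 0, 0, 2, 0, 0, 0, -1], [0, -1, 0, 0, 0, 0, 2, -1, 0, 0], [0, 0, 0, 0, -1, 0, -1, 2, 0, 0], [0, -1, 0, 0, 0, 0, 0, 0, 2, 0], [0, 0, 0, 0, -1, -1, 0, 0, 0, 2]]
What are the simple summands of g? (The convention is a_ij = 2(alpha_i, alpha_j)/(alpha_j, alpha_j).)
The diagram associated to this matrix has two connected components: the simple roots {alpha_1, alpha_2, alpha_5, alpha_6, alpha_7, alpha_8, alpha_9, alpha_10} form a chain of 7 nodes with one extra node attached to the third node from one end (E_8), and {alpha_3, alpha_4} form two nodes joined by a triple edge (G_2). A semisimple Lie algebra decomposes uniquely as the direct sum of simple ideals, one per connected component of its Dynkin diagram, so g ≅ E_8 ⊕ G_2 (dimension 248 + 14 = 262).

E_8 ⊕ G_2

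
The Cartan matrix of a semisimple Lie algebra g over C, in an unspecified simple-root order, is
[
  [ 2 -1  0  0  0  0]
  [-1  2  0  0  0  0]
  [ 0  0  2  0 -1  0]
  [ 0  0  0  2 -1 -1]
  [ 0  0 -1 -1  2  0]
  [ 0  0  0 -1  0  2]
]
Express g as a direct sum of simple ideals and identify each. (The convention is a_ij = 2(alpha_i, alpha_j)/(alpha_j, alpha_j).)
A2 ⊕ A4

The diagram associated to this matrix has two connected components: the simple roots {alpha_1, alpha_2} form a chain of 2 nodes with single edges (A_2), and {alpha_3, alpha_4, alpha_5, alpha_6} form a chain of 4 nodes with single edges (A_4). A semisimple Lie algebra decomposes uniquely as the direct sum of simple ideals, one per connected component of its Dynkin diagram, so g ≅ A_2 ⊕ A_4 (dimension 8 + 24 = 32).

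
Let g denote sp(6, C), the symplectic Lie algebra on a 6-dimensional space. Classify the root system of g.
C_3 (sp(6))

This is sp(6), which has dimension 6(6+1)/2 = 21 and rank 6/2 = 3. In the classification of classical Lie algebras, the symplectic algebra sp(2n) has type C_n; here n = 3, so the Dynkin diagram is a chain of 3 nodes with a double edge at one end; the terminal node there is the unique long simple root (C_3). Hence the type is C_3.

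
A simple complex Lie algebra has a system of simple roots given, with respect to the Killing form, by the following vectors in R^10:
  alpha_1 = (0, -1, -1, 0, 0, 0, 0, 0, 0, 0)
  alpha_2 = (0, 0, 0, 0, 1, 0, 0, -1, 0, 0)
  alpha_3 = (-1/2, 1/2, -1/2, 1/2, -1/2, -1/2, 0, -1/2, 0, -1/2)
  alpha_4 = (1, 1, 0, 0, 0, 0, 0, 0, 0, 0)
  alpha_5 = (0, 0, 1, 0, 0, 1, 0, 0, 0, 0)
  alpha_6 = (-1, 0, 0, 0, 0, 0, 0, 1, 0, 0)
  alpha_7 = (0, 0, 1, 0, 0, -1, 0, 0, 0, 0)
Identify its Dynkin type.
E_7

Compute the Cartan integers a_ij = 2(alpha_i, alpha_j)/(alpha_j, alpha_j); the resulting 7x7 Cartan matrix is
[[2, 0, 0, -1, -1, 0, -1], [0, 2, 0, 0, 0, -1, 0], [0, 0, 2, 0, -1, 0, 0], [-1, 0, 0, 2, 0, -1, 0], [-1, 0, -1, 0, 2, 0, 0], [0, -1, 0, -1, 0, 2, 0], [-1, 0, 0, 0, 0, 0, 2]].
All simple roots have the same length, so the diagram is simply laced. The associated Dynkin diagram is a chain of 6 nodes with one extra node attached to the third node from one end (E_7), so the type is E_7.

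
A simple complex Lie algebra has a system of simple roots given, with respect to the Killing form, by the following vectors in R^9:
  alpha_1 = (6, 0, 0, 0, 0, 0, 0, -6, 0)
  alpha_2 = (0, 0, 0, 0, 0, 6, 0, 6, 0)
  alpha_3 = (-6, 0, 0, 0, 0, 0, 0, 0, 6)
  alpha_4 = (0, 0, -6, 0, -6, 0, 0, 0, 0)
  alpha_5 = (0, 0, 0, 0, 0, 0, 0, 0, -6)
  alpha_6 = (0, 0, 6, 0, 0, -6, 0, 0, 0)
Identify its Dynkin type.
B6

Compute the Cartan integers a_ij = 2(alpha_i, alpha_j)/(alpha_j, alpha_j); the resulting 6x6 Cartan matrix is
[[2, -1, -1, 0, 0, 0], [-1, 2, 0, 0, 0, -1], [-1, 0, 2, 0, -2, 0], [0, 0, 0, 2, 0, -1], [0, 0, -1, 0, 2, 0], [0, -1, 0, -1, 0, 2]].
The roots have two lengths (squared-length ratio 2:1); the short ones are alpha_{5}. The associated Dynkin diagram is a chain of 6 nodes with a double edge at one end; the terminal node there is the unique short simple root (B_6), so the type is B_6 (the algebra so(13)).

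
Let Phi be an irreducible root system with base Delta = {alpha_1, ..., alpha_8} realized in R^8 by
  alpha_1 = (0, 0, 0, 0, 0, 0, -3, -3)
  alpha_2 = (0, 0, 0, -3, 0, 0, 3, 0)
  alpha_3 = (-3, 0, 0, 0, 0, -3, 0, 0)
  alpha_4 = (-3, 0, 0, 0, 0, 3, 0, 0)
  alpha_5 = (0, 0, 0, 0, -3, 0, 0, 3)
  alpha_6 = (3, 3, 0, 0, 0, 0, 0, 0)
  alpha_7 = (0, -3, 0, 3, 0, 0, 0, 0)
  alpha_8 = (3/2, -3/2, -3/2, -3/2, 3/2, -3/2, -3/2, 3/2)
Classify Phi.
E8

Compute the Cartan integers a_ij = 2(alpha_i, alpha_j)/(alpha_j, alpha_j); the resulting 8x8 Cartan matrix is
[[2, -1, 0, 0, -1, 0, 0, 0], [-1, 2, 0, 0, 0, 0, -1, 0], [0, 0, 2, 0, 0, -1, 0, 0], [0, 0, 0, 2, 0, -1, 0, -1], [-1, 0, 0, 0, 2, 0, 0, 0], [0, 0, -1, -1, 0, 2, -1, 0], [0, -1, 0, 0, 0, -1, 2, 0], [0, 0, 0, -1, 0, 0, 0, 2]].
All simple roots have the same length, so the diagram is simply laced. The associated Dynkin diagram is a chain of 7 nodes with one extra node attached to the third node from one end (E_8), so the type is E_8.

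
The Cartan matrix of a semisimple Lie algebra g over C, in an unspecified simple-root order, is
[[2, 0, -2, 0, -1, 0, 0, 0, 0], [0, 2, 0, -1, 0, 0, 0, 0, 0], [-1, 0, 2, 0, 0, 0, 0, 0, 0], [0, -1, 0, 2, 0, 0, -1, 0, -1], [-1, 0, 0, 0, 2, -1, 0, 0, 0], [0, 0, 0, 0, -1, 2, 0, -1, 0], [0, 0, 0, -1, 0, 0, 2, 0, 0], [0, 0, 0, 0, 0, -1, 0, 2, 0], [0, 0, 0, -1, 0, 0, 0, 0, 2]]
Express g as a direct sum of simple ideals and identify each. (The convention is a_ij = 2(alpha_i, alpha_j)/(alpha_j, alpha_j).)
The diagram associated to this matrix has two connected components: the simple roots {alpha_1, alpha_3, alpha_5, alpha_6, alpha_8} form a chain of 5 nodes with a double edge at one end; the terminal node there is the unique short simple root (B_5), and {alpha_2, alpha_4, alpha_7, alpha_9} form a chain of 2 nodes with a fork of two nodes at one end (D_4). A semisimple Lie algebra decomposes uniquely as the direct sum of simple ideals, one per connected component of its Dynkin diagram, so g ≅ B_5 ⊕ D_4 (dimension 55 + 28 = 83).

B_5 ⊕ D_4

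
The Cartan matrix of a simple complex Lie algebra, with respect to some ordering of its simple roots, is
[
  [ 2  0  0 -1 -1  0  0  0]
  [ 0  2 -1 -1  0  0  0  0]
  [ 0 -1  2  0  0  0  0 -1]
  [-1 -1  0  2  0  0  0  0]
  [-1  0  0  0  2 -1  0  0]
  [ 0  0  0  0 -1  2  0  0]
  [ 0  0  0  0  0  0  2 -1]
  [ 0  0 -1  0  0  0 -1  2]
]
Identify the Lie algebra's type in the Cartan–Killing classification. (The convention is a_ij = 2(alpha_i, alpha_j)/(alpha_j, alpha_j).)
The matrix has rank 8 with 2's on the diagonal. Reading the off-diagonal entries as Dynkin edges (a single edge where a_ij = a_ji = -1; a double or triple edge where a_ij * a_ji = 2 or 3), the diagram is a chain of 8 nodes with single edges (A_8). One simple-root ordering that puts it in standard form is (alpha_7, alpha_8, alpha_3, alpha_2, alpha_4, alpha_1, alpha_5, alpha_6). So the algebra is type A_8, i.e. sl(9).

A_8 (sl(9))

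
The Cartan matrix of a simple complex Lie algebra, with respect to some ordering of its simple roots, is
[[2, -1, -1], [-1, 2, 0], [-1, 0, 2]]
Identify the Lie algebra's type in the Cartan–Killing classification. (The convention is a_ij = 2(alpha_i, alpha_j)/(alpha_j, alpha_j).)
The matrix has rank 3 with 2's on the diagonal. Reading the off-diagonal entries as Dynkin edges (a single edge where a_ij = a_ji = -1; a double or triple edge where a_ij * a_ji = 2 or 3), the diagram is a chain of 3 nodes with single edges (A_3). One simple-root ordering that puts it in standard form is (alpha_2, alpha_1, alpha_3). So the algebra is type A_3, i.e. sl(4).

A_3 (sl(4))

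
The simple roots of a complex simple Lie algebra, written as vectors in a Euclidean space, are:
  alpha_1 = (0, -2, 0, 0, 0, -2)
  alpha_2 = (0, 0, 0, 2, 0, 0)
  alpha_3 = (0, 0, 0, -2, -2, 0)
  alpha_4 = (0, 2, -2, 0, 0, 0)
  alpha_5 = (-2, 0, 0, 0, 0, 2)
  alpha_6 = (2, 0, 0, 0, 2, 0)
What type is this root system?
Compute the Cartan integers a_ij = 2(alpha_i, alpha_j)/(alpha_j, alpha_j); the resulting 6x6 Cartan matrix is
[[2, 0, 0, -1, -1, 0], [0, 2, -1, 0, 0, 0], [0, -2, 2, 0, 0, -1], [-1, 0, 0, 2, 0, 0], [-1, 0, 0, 0, 2, -1], [0, 0, -1, 0, -1, 2]].
The roots have two lengths (squared-length ratio 2:1); the short ones are alpha_{2}. The associated Dynkin diagram is a chain of 6 nodes with a double edge at one end; the terminal node there is the unique short simple root (B_6), so the type is B_6 (the algebra so(13)).

B6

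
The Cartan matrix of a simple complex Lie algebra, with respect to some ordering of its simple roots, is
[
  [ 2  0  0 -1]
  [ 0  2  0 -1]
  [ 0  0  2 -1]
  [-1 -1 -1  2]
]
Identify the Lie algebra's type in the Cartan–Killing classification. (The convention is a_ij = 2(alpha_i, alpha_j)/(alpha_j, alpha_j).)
D_4

The matrix has rank 4 with 2's on the diagonal. Reading the off-diagonal entries as Dynkin edges (a single edge where a_ij = a_ji = -1; a double or triple edge where a_ij * a_ji = 2 or 3), the diagram is a chain of 2 nodes with a fork of two nodes at one end (D_4). One simple-root ordering that puts it in standard form is (alpha_1, alpha_4, alpha_2, alpha_3). So the algebra is type D_4, i.e. so(8).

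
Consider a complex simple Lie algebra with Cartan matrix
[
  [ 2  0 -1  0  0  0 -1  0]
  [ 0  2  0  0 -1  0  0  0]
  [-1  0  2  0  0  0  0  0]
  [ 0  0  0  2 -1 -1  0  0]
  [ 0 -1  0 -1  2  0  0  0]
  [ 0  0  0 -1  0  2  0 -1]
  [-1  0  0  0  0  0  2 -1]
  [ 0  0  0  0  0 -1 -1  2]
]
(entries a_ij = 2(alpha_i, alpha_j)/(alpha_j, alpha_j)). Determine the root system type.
A_8

The matrix has rank 8 with 2's on the diagonal. Reading the off-diagonal entries as Dynkin edges (a single edge where a_ij = a_ji = -1; a double or triple edge where a_ij * a_ji = 2 or 3), the diagram is a chain of 8 nodes with single edges (A_8). One simple-root ordering that puts it in standard form is (alpha_3, alpha_1, alpha_7, alpha_8, alpha_6, alpha_4, alpha_5, alpha_2). So the algebra is type A_8, i.e. sl(9).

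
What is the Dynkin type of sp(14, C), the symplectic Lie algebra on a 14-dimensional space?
This is sp(14), which has dimension 14(14+1)/2 = 105 and rank 14/2 = 7. In the classification of classical Lie algebras, the symplectic algebra sp(2n) has type C_n; here n = 7, so the Dynkin diagram is a chain of 7 nodes with a double edge at one end; the terminal node there is the unique long simple root (C_7). Hence the type is C_7.

type C_7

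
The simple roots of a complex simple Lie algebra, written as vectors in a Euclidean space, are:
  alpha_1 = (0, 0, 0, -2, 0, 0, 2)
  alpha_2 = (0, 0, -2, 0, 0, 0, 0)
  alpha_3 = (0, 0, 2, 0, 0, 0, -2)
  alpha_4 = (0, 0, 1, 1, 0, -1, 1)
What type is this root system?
Compute the Cartan integers a_ij = 2(alpha_i, alpha_j)/(alpha_j, alpha_j); the resulting 4x4 Cartan matrix is
[[2, 0, -1, 0], [0, 2, -1, -1], [-1, -2, 2, 0], [0, -1, 0, 2]].
The roots have two lengths (squared-length ratio 2:1); the short ones are alpha_{2,4}. The associated Dynkin diagram is a chain of 4 nodes with a double edge between the middle two (F_4), so the type is F_4.

type F_4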